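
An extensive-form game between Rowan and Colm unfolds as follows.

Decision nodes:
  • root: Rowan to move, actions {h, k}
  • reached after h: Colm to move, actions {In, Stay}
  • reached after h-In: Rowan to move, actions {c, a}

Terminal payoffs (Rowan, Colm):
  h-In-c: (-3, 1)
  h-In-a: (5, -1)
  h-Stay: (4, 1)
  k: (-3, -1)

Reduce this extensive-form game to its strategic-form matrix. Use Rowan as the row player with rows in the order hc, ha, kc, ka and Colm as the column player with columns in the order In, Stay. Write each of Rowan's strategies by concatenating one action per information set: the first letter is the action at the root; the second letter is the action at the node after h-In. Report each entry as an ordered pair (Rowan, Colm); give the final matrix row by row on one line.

hc: (-3,1) (4,1) | ha: (5,-1) (4,1) | kc: (-3,-1) (-3,-1) | ka: (-3,-1) (-3,-1)

Row hc: In→(-3,1), Stay→(4,1)
Row ha: In→(5,-1), Stay→(4,1)
Row kc: In→(-3,-1), Stay→(-3,-1)
Row ka: In→(-3,-1), Stay→(-3,-1)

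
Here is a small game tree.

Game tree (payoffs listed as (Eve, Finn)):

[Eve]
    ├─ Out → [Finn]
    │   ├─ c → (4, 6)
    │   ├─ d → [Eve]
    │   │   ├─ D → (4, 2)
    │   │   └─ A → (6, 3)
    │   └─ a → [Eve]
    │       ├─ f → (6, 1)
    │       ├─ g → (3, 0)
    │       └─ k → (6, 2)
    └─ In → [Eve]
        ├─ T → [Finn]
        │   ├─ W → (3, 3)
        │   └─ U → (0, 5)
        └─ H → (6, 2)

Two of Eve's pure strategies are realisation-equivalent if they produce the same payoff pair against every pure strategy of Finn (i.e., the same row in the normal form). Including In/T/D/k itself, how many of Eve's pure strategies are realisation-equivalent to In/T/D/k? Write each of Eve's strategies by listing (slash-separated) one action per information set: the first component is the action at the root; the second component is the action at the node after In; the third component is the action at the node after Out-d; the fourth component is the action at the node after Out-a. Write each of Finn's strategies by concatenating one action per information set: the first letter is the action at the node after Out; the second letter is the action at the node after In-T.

Row for In/T/D/k (columns cW, cU, dW, dU, aW, aU): (3,3) (0,5) (3,3) (0,5) (3,3) (0,5).
Under In/T/D/k, Eve's choice at the node after Out-d and at the node after Out-a can never be reached regardless of what Finn does, so varying those choices leaves every outcome unchanged.
Holding the reachable choices fixed and varying the unreachable ones freely already gives 2 × 3 = 6 equivalent strategies.
No other strategy reproduces this row, so those 6 are the full class: In/T/D/f, In/T/D/g, In/T/D/k, In/T/A/f, In/T/A/g, In/T/A/k.

6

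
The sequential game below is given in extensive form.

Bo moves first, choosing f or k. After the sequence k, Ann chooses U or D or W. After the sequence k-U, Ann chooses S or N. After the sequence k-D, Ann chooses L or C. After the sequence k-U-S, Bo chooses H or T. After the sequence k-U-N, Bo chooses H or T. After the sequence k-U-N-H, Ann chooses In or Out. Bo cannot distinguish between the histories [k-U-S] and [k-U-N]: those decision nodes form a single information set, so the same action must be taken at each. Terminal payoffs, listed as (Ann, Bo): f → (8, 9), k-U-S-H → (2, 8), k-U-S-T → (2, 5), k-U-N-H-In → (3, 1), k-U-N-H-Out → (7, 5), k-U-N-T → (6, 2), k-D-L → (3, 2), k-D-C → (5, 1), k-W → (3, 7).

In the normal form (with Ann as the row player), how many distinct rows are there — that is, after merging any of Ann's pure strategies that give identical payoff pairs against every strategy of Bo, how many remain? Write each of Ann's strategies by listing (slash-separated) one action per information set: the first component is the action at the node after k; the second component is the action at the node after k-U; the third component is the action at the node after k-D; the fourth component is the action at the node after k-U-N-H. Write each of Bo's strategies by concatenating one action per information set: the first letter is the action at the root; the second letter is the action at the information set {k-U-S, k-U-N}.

6

Ann has 24 pure strategies: U/S/L/In, U/S/L/Out, U/S/C/In, U/S/C/Out, U/N/L/In, U/N/L/Out, U/N/C/In, U/N/C/Out, D/S/L/In, D/S/L/Out, D/S/C/In, D/S/C/Out, D/N/L/In, D/N/L/Out, D/N/C/In, D/N/C/Out, W/S/L/In, W/S/L/Out, W/S/C/In, W/S/C/Out, W/N/L/In, W/N/L/Out, W/N/C/In, W/N/C/Out. Columns: fH, fT, kH, kT.
{U/S/L/In, U/S/L/Out, U/S/C/In, U/S/C/Out} → row (8,9) (8,9) (2,8) (2,5)
{U/N/L/In, U/N/C/In} → row (8,9) (8,9) (3,1) (6,2)
{U/N/L/Out, U/N/C/Out} → row (8,9) (8,9) (7,5) (6,2)
{D/S/L/In, D/S/L/Out, D/N/L/In, D/N/L/Out} → row (8,9) (8,9) (3,2) (3,2)
{D/S/C/In, D/S/C/Out, D/N/C/In, D/N/C/Out} → row (8,9) (8,9) (5,1) (5,1)
{W/S/L/In, W/S/L/Out, W/S/C/In, W/S/C/Out, W/N/L/In, W/N/L/Out, W/N/C/In, W/N/C/Out} → row (8,9) (8,9) (3,7) (3,7)
That's 6 distinct rows out of 24 strategies.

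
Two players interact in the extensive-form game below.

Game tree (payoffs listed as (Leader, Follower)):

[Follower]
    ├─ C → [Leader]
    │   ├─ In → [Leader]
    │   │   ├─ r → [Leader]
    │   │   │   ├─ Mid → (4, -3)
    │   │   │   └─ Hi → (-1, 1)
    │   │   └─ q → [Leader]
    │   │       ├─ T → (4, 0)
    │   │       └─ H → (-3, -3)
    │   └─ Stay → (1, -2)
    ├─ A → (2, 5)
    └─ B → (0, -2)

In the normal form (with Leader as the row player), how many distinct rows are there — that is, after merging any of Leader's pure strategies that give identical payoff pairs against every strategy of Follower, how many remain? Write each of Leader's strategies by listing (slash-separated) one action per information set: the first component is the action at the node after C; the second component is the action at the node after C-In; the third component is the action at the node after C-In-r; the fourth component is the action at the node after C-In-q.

Leader has 16 pure strategies: In/r/Mid/T, In/r/Mid/H, In/r/Hi/T, In/r/Hi/H, In/q/Mid/T, In/q/Mid/H, In/q/Hi/T, In/q/Hi/H, Stay/r/Mid/T, Stay/r/Mid/H, Stay/r/Hi/T, Stay/r/Hi/H, Stay/q/Mid/T, Stay/q/Mid/H, Stay/q/Hi/T, Stay/q/Hi/H. Columns: C, A, B.
{In/r/Mid/T, In/r/Mid/H} → row (4,-3) (2,5) (0,-2)
{In/r/Hi/T, In/r/Hi/H} → row (-1,1) (2,5) (0,-2)
{In/q/Mid/T, In/q/Hi/T} → row (4,0) (2,5) (0,-2)
{In/q/Mid/H, In/q/Hi/H} → row (-3,-3) (2,5) (0,-2)
{Stay/r/Mid/T, Stay/r/Mid/H, Stay/r/Hi/T, Stay/r/Hi/H, Stay/q/Mid/T, Stay/q/Mid/H, Stay/q/Hi/T, Stay/q/Hi/H} → row (1,-2) (2,5) (0,-2)
That's 5 distinct rows out of 16 strategies.

5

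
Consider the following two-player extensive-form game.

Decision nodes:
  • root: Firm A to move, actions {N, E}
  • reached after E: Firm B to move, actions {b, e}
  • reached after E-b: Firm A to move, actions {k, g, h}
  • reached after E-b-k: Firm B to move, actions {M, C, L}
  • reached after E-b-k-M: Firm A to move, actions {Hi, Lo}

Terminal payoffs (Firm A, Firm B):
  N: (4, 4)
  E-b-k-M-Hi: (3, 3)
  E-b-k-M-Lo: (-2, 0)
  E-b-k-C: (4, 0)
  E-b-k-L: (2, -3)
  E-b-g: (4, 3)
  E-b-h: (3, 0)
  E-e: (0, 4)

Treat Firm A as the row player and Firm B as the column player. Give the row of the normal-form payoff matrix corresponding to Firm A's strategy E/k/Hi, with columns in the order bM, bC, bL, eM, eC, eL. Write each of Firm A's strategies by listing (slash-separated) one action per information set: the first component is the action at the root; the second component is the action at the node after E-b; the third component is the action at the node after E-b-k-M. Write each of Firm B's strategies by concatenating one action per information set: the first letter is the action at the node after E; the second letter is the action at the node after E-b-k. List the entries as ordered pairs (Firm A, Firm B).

vs bM: Firm A plays E → Firm B plays b at [E] → Firm A plays k at [E-b] → Firm B plays M at [E-b-k] → Firm A plays Hi at [E-b-k-M] → (3, 3)
vs bC: Firm A plays E → Firm B plays b at [E] → Firm A plays k at [E-b] → Firm B plays C at [E-b-k] → (4, 0)
vs bL: Firm A plays E → Firm B plays b at [E] → Firm A plays k at [E-b] → Firm B plays L at [E-b-k] → (2, -3)
vs eM: Firm A plays E → Firm B plays e at [E] → (0, 4)
vs eC: Firm A plays E → Firm B plays e at [E] → (0, 4)
vs eL: Firm A plays E → Firm B plays e at [E] → (0, 4)

(3,3) (4,0) (2,-3) (0,4) (0,4) (0,4)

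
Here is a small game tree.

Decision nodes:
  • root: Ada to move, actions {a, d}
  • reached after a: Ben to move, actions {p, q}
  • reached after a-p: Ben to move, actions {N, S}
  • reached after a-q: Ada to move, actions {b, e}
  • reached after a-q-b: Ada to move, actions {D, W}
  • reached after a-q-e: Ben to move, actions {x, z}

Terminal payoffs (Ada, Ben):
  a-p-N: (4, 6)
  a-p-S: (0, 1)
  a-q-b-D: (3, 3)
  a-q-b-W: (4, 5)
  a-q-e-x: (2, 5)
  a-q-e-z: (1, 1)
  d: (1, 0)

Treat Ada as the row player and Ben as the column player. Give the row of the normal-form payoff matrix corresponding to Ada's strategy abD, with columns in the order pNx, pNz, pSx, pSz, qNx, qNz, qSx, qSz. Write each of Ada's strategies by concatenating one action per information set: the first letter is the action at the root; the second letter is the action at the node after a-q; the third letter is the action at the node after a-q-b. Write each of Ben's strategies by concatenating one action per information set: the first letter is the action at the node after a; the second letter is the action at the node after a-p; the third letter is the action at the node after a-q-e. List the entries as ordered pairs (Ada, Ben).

(4,6) (4,6) (0,1) (0,1) (3,3) (3,3) (3,3) (3,3)

vs pNx: Ada plays a → Ben plays p at [a] → Ben plays N at [a-p] → (4, 6)
vs pNz: Ada plays a → Ben plays p at [a] → Ben plays N at [a-p] → (4, 6)
vs pSx: Ada plays a → Ben plays p at [a] → Ben plays S at [a-p] → (0, 1)
vs pSz: Ada plays a → Ben plays p at [a] → Ben plays S at [a-p] → (0, 1)
vs qNx: Ada plays a → Ben plays q at [a] → Ada plays b at [a-q] → Ada plays D at [a-q-b] → (3, 3)
vs qNz: Ada plays a → Ben plays q at [a] → Ada plays b at [a-q] → Ada plays D at [a-q-b] → (3, 3)
vs qSx: Ada plays a → Ben plays q at [a] → Ada plays b at [a-q] → Ada plays D at [a-q-b] → (3, 3)
vs qSz: Ada plays a → Ben plays q at [a] → Ada plays b at [a-q] → Ada plays D at [a-q-b] → (3, 3)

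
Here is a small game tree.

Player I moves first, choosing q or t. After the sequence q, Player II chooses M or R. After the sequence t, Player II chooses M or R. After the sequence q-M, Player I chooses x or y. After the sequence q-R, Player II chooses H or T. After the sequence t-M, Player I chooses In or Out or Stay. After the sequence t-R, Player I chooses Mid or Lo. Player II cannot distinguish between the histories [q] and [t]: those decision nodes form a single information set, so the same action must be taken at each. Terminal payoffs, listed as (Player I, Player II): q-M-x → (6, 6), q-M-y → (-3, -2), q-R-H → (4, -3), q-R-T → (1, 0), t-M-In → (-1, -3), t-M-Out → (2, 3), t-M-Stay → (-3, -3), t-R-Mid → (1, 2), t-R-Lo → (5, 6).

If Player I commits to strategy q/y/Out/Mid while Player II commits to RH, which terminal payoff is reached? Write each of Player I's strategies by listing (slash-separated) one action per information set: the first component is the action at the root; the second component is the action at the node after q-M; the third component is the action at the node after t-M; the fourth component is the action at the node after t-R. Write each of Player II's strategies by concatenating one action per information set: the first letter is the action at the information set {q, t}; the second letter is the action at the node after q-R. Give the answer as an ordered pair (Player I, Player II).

(4, -3)

Trace the play path from the root:
  Player I plays q
  Player II plays R at [q]
  Player II plays H at [q-R]
→ terminal payoff (4, -3).
(Player I's choice at the node after q-M is never reached on this path, so it doesn't affect the outcome.)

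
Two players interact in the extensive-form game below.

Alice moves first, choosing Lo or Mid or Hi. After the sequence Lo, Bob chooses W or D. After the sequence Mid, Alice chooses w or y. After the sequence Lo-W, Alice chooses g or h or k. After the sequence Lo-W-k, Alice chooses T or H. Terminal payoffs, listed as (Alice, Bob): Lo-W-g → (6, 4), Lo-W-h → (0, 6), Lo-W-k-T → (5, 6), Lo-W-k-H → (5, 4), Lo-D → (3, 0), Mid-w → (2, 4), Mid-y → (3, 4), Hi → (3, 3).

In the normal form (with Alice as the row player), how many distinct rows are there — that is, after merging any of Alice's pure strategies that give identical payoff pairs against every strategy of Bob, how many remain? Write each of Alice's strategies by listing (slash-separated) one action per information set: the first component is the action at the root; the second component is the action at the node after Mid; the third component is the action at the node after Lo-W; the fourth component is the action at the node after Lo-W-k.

7

Alice has 36 pure strategies: Lo/w/g/T, Lo/w/g/H, Lo/w/h/T, Lo/w/h/H, Lo/w/k/T, Lo/w/k/H, Lo/y/g/T, Lo/y/g/H, Lo/y/h/T, Lo/y/h/H, Lo/y/k/T, Lo/y/k/H, Mid/w/g/T, Mid/w/g/H, Mid/w/h/T, Mid/w/h/H, Mid/w/k/T, Mid/w/k/H, Mid/y/g/T, Mid/y/g/H, Mid/y/h/T, Mid/y/h/H, Mid/y/k/T, Mid/y/k/H, Hi/w/g/T, Hi/w/g/H, Hi/w/h/T, Hi/w/h/H, Hi/w/k/T, Hi/w/k/H, Hi/y/g/T, Hi/y/g/H, Hi/y/h/T, Hi/y/h/H, Hi/y/k/T, Hi/y/k/H. Columns: W, D.
{Lo/w/g/T, Lo/w/g/H, Lo/y/g/T, Lo/y/g/H} → row (6,4) (3,0)
{Lo/w/h/T, Lo/w/h/H, Lo/y/h/T, Lo/y/h/H} → row (0,6) (3,0)
{Lo/w/k/T, Lo/y/k/T} → row (5,6) (3,0)
{Lo/w/k/H, Lo/y/k/H} → row (5,4) (3,0)
{Mid/w/g/T, Mid/w/g/H, Mid/w/h/T, Mid/w/h/H, Mid/w/k/T, Mid/w/k/H} → row (2,4) (2,4)
{Mid/y/g/T, Mid/y/g/H, Mid/y/h/T, Mid/y/h/H, Mid/y/k/T, Mid/y/k/H} → row (3,4) (3,4)
{Hi/w/g/T, Hi/w/g/H, Hi/w/h/T, Hi/w/h/H, Hi/w/k/T, Hi/w/k/H, Hi/y/g/T, Hi/y/g/H, Hi/y/h/T, Hi/y/h/H, Hi/y/k/T, Hi/y/k/H} → row (3,3) (3,3)
That's 7 distinct rows out of 36 strategies.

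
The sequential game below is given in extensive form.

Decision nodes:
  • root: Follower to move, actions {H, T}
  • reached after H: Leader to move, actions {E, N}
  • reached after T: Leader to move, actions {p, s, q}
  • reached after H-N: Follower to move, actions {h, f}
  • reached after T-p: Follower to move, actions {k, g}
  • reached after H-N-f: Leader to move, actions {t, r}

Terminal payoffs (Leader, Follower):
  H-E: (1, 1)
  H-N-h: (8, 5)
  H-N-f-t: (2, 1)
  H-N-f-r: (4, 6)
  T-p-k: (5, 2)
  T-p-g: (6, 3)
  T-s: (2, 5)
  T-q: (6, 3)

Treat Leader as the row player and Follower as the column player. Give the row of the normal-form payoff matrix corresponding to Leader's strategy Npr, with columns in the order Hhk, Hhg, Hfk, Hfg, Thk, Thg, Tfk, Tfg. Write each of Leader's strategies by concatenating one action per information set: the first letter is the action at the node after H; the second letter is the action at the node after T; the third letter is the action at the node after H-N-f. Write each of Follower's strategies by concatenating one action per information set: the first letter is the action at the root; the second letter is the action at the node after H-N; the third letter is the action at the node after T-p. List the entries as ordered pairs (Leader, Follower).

vs Hhk: Follower plays H → Leader plays N at [H] → Follower plays h at [H-N] → (8, 5)
vs Hhg: Follower plays H → Leader plays N at [H] → Follower plays h at [H-N] → (8, 5)
vs Hfk: Follower plays H → Leader plays N at [H] → Follower plays f at [H-N] → Leader plays r at [H-N-f] → (4, 6)
vs Hfg: Follower plays H → Leader plays N at [H] → Follower plays f at [H-N] → Leader plays r at [H-N-f] → (4, 6)
vs Thk: Follower plays T → Leader plays p at [T] → Follower plays k at [T-p] → (5, 2)
vs Thg: Follower plays T → Leader plays p at [T] → Follower plays g at [T-p] → (6, 3)
vs Tfk: Follower plays T → Leader plays p at [T] → Follower plays k at [T-p] → (5, 2)
vs Tfg: Follower plays T → Leader plays p at [T] → Follower plays g at [T-p] → (6, 3)

(8,5) (8,5) (4,6) (4,6) (5,2) (6,3) (5,2) (6,3)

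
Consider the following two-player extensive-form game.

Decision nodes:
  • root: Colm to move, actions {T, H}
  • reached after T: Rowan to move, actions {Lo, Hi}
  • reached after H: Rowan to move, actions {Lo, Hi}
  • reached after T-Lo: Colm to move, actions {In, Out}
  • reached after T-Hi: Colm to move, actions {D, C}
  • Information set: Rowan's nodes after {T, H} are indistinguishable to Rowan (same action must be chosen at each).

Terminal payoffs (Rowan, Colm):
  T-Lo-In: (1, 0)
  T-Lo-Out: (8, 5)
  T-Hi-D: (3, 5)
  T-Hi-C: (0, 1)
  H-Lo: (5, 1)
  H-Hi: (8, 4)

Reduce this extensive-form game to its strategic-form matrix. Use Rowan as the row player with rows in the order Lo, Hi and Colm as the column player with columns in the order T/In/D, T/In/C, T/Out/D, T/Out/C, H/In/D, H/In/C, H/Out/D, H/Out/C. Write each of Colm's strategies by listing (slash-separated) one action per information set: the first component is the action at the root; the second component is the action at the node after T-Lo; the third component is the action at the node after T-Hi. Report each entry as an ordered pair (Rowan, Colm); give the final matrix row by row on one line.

Lo: (1,0) (1,0) (8,5) (8,5) (5,1) (5,1) (5,1) (5,1) | Hi: (3,5) (0,1) (3,5) (0,1) (8,4) (8,4) (8,4) (8,4)

Row Lo: T/In/D→(1,0), T/In/C→(1,0), T/Out/D→(8,5), T/Out/C→(8,5), H/In/D→(5,1), H/In/C→(5,1), H/Out/D→(5,1), H/Out/C→(5,1)
Row Hi: T/In/D→(3,5), T/In/C→(0,1), T/Out/D→(3,5), T/Out/C→(0,1), H/In/D→(8,4), H/In/C→(8,4), H/Out/D→(8,4), H/Out/C→(8,4)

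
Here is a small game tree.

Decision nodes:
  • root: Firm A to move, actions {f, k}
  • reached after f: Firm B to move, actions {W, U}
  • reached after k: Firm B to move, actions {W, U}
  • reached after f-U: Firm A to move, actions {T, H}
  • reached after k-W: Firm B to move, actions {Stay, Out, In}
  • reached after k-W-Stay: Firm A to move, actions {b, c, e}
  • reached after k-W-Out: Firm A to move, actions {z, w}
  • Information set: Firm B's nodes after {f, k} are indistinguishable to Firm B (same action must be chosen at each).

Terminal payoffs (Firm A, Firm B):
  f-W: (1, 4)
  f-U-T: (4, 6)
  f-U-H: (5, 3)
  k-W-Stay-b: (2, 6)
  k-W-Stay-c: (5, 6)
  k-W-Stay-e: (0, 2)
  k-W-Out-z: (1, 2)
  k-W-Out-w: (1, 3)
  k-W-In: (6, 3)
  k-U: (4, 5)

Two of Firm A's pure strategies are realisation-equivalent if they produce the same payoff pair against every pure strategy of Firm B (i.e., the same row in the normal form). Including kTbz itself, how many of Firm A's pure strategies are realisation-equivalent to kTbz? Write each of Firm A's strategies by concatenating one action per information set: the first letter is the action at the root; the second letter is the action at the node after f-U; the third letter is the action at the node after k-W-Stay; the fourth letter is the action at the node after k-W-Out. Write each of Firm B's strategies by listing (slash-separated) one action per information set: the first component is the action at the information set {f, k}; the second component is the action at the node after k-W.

2

Row for kTbz (columns W/Stay, W/Out, W/In, U/Stay, U/Out, U/In): (2,6) (1,2) (6,3) (4,5) (4,5) (4,5).
Under kTbz, Firm A's choice at the node after f-U can never be reached regardless of what Firm B does, so varying those choices leaves every outcome unchanged.
Holding the reachable choices fixed and varying the unreachable one freely already gives 2 equivalent strategies.
No other strategy reproduces this row, so those 2 are the full class: kTbz, kHbz.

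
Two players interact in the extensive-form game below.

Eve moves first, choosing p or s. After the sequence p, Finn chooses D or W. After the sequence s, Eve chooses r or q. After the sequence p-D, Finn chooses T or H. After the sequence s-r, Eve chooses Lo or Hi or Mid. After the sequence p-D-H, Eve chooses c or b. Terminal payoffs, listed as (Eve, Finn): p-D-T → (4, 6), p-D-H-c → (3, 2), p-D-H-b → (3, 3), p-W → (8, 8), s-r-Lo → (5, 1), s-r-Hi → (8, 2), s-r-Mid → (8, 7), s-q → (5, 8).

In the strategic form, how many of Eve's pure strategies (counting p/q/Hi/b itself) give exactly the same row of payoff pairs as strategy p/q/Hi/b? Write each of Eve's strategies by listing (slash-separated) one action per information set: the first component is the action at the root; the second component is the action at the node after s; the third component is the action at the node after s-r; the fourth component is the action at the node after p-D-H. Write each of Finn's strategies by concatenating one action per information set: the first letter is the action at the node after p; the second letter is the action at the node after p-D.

6

Row for p/q/Hi/b (columns DT, DH, WT, WH): (4,6) (3,3) (8,8) (8,8).
Under p/q/Hi/b, Eve's choice at the node after s and at the node after s-r can never be reached regardless of what Finn does, so varying those choices leaves every outcome unchanged.
Holding the reachable choices fixed and varying the unreachable ones freely already gives 2 × 3 = 6 equivalent strategies.
No other strategy reproduces this row, so those 6 are the full class: p/r/Lo/b, p/r/Hi/b, p/r/Mid/b, p/q/Lo/b, p/q/Hi/b, p/q/Mid/b.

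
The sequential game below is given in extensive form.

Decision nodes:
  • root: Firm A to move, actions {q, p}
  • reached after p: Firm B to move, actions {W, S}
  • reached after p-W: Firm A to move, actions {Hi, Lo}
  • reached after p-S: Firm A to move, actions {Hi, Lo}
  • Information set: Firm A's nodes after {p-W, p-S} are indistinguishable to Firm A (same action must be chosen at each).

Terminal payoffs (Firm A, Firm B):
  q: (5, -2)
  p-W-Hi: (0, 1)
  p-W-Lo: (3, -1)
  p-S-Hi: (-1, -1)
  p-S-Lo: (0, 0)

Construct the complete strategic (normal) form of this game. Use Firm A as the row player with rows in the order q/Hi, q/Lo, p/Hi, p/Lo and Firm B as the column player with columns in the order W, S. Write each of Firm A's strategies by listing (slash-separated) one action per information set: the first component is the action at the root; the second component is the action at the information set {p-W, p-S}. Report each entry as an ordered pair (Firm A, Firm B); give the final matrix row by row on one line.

q/Hi: (5,-2) (5,-2) | q/Lo: (5,-2) (5,-2) | p/Hi: (0,1) (-1,-1) | p/Lo: (3,-1) (0,0)

            W        S
q/Hi   (5,-2)   (5,-2)
q/Lo   (5,-2)   (5,-2)
p/Hi    (0,1)  (-1,-1)
p/Lo   (3,-1)    (0,0)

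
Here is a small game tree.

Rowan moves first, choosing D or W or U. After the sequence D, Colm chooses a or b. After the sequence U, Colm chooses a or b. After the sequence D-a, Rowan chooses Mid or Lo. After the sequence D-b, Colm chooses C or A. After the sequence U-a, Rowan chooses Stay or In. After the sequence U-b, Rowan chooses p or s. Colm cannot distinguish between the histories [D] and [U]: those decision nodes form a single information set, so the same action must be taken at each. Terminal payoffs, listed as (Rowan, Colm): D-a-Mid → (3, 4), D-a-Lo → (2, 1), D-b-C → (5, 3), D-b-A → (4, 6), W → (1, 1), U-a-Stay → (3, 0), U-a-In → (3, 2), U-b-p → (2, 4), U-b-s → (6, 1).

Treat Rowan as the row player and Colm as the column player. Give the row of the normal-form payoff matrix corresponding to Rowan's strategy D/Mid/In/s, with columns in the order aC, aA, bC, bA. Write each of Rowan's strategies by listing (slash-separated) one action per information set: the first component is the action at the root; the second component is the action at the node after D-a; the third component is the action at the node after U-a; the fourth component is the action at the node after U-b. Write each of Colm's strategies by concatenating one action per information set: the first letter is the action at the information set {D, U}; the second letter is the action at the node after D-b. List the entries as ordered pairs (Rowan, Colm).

(3,4) (3,4) (5,3) (4,6)

vs aC: Rowan plays D → Colm plays a at [D] → Rowan plays Mid at [D-a] → (3, 4)
vs aA: Rowan plays D → Colm plays a at [D] → Rowan plays Mid at [D-a] → (3, 4)
vs bC: Rowan plays D → Colm plays b at [D] → Colm plays C at [D-b] → (5, 3)
vs bA: Rowan plays D → Colm plays b at [D] → Colm plays A at [D-b] → (4, 6)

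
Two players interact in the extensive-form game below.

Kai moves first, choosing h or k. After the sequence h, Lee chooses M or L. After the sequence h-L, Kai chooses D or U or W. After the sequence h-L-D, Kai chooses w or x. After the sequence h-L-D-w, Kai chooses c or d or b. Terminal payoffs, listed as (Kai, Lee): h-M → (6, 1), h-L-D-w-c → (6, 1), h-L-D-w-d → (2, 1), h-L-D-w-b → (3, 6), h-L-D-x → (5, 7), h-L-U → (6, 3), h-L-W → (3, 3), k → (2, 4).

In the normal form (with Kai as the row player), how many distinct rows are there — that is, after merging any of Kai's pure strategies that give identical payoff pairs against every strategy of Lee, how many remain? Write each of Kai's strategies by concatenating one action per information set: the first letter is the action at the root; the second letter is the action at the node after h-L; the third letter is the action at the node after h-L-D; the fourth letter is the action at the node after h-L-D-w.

Kai has 36 pure strategies: hDwc, hDwd, hDwb, hDxc, hDxd, hDxb, hUwc, hUwd, hUwb, hUxc, hUxd, hUxb, hWwc, hWwd, hWwb, hWxc, hWxd, hWxb, kDwc, kDwd, kDwb, kDxc, kDxd, kDxb, kUwc, kUwd, kUwb, kUxc, kUxd, kUxb, kWwc, kWwd, kWwb, kWxc, kWxd, kWxb. Columns: M, L.
{hDwc} → row (6,1) (6,1)
{hDwd} → row (6,1) (2,1)
{hDwb} → row (6,1) (3,6)
{hDxc, hDxd, hDxb} → row (6,1) (5,7)
{hUwc, hUwd, hUwb, hUxc, hUxd, hUxb} → row (6,1) (6,3)
{hWwc, hWwd, hWwb, hWxc, hWxd, hWxb} → row (6,1) (3,3)
{kDwc, kDwd, kDwb, kDxc, kDxd, kDxb, kUwc, kUwd, kUwb, kUxc, kUxd, kUxb, kWwc, kWwd, kWwb, kWxc, kWxd, kWxb} → row (2,4) (2,4)
That's 7 distinct rows out of 36 strategies.

7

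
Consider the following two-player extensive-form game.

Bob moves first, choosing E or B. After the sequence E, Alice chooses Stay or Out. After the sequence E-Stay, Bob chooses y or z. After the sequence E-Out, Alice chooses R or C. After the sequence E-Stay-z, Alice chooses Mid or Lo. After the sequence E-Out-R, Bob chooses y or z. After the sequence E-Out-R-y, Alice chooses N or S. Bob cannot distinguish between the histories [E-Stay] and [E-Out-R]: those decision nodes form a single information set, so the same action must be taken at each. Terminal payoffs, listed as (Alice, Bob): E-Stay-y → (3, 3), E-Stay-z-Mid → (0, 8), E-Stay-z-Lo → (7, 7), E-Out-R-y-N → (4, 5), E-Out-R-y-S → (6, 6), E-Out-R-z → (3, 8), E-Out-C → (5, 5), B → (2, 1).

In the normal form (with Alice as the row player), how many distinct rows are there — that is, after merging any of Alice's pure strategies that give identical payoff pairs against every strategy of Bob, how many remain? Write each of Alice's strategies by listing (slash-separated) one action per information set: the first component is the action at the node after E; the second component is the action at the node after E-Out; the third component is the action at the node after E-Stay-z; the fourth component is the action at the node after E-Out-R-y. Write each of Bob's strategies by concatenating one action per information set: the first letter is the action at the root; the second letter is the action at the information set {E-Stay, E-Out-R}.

Alice has 16 pure strategies: Stay/R/Mid/N, Stay/R/Mid/S, Stay/R/Lo/N, Stay/R/Lo/S, Stay/C/Mid/N, Stay/C/Mid/S, Stay/C/Lo/N, Stay/C/Lo/S, Out/R/Mid/N, Out/R/Mid/S, Out/R/Lo/N, Out/R/Lo/S, Out/C/Mid/N, Out/C/Mid/S, Out/C/Lo/N, Out/C/Lo/S. Columns: Ey, Ez, By, Bz.
{Stay/R/Mid/N, Stay/R/Mid/S, Stay/C/Mid/N, Stay/C/Mid/S} → row (3,3) (0,8) (2,1) (2,1)
{Stay/R/Lo/N, Stay/R/Lo/S, Stay/C/Lo/N, Stay/C/Lo/S} → row (3,3) (7,7) (2,1) (2,1)
{Out/R/Mid/N, Out/R/Lo/N} → row (4,5) (3,8) (2,1) (2,1)
{Out/R/Mid/S, Out/R/Lo/S} → row (6,6) (3,8) (2,1) (2,1)
{Out/C/Mid/N, Out/C/Mid/S, Out/C/Lo/N, Out/C/Lo/S} → row (5,5) (5,5) (2,1) (2,1)
That's 5 distinct rows out of 16 strategies.

5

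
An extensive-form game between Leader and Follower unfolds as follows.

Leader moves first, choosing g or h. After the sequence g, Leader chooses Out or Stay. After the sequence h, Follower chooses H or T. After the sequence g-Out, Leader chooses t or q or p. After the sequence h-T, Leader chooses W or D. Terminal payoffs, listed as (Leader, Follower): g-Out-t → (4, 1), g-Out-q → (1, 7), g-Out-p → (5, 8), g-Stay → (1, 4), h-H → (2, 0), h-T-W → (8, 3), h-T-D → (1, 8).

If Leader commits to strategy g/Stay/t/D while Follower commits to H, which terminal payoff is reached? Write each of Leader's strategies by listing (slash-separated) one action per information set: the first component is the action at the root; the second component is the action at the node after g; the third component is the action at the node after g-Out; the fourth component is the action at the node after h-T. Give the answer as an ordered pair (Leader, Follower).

(1, 4)

Trace the play path from the root:
  Leader plays g
  Leader plays Stay at [g]
→ terminal payoff (1, 4).
(Leader's choice at the node after g-Out is never reached on this path, so it doesn't affect the outcome.)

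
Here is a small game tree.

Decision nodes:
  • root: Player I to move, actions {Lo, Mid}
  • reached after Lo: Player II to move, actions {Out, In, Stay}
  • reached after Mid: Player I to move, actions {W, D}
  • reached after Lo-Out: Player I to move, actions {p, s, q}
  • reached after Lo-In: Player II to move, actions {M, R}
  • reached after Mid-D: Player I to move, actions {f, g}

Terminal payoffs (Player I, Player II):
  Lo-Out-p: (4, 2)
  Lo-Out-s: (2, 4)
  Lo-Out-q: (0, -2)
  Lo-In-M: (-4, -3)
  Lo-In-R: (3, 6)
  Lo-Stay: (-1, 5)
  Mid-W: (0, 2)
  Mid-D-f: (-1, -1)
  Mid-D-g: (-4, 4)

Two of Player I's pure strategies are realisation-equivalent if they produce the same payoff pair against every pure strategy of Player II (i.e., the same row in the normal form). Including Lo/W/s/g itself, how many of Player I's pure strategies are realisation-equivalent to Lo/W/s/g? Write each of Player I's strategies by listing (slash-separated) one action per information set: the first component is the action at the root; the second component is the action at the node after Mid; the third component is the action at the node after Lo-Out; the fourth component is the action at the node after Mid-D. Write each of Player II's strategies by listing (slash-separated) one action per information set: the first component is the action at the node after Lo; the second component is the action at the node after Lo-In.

4

Row for Lo/W/s/g (columns Out/M, Out/R, In/M, In/R, Stay/M, Stay/R): (2,4) (2,4) (-4,-3) (3,6) (-1,5) (-1,5).
Under Lo/W/s/g, Player I's choice at the node after Mid and at the node after Mid-D can never be reached regardless of what Player II does, so varying those choices leaves every outcome unchanged.
Holding the reachable choices fixed and varying the unreachable ones freely already gives 2 × 2 = 4 equivalent strategies.
No other strategy reproduces this row, so those 4 are the full class: Lo/W/s/f, Lo/W/s/g, Lo/D/s/f, Lo/D/s/g.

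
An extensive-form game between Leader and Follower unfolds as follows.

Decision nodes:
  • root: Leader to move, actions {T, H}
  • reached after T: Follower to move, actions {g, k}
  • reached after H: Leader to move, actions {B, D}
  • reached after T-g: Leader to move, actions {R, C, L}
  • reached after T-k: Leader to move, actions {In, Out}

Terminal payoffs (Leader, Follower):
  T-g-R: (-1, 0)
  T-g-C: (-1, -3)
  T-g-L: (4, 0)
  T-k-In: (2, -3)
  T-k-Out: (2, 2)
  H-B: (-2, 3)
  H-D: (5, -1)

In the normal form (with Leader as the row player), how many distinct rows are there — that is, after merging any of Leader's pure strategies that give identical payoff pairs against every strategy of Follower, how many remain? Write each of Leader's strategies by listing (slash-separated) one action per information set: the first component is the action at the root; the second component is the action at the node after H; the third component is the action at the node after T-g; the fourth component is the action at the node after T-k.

Leader has 24 pure strategies: T/B/R/In, T/B/R/Out, T/B/C/In, T/B/C/Out, T/B/L/In, T/B/L/Out, T/D/R/In, T/D/R/Out, T/D/C/In, T/D/C/Out, T/D/L/In, T/D/L/Out, H/B/R/In, H/B/R/Out, H/B/C/In, H/B/C/Out, H/B/L/In, H/B/L/Out, H/D/R/In, H/D/R/Out, H/D/C/In, H/D/C/Out, H/D/L/In, H/D/L/Out. Columns: g, k.
{T/B/R/In, T/D/R/In} → row (-1,0) (2,-3)
{T/B/R/Out, T/D/R/Out} → row (-1,0) (2,2)
{T/B/C/In, T/D/C/In} → row (-1,-3) (2,-3)
{T/B/C/Out, T/D/C/Out} → row (-1,-3) (2,2)
{T/B/L/In, T/D/L/In} → row (4,0) (2,-3)
{T/B/L/Out, T/D/L/Out} → row (4,0) (2,2)
{H/B/R/In, H/B/R/Out, H/B/C/In, H/B/C/Out, H/B/L/In, H/B/L/Out} → row (-2,3) (-2,3)
{H/D/R/In, H/D/R/Out, H/D/C/In, H/D/C/Out, H/D/L/In, H/D/L/Out} → row (5,-1) (5,-1)
That's 8 distinct rows out of 24 strategies.

8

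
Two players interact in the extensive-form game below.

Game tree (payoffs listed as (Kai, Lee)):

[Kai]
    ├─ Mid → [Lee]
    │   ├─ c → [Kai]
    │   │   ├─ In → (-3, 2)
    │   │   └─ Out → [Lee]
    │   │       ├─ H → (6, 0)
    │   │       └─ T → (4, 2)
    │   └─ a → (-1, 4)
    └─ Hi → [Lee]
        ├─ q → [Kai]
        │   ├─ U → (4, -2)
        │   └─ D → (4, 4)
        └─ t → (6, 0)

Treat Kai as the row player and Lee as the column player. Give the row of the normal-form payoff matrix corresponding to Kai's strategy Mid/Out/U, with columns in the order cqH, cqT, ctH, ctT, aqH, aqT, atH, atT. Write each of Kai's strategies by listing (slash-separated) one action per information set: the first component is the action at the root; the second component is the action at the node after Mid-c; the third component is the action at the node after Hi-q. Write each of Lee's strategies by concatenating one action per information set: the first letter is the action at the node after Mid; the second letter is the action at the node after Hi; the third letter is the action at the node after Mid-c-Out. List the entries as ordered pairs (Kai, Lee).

(6,0) (4,2) (6,0) (4,2) (-1,4) (-1,4) (-1,4) (-1,4)

vs cqH: Kai plays Mid → Lee plays c at [Mid] → Kai plays Out at [Mid-c] → Lee plays H at [Mid-c-Out] → (6, 0)
vs cqT: Kai plays Mid → Lee plays c at [Mid] → Kai plays Out at [Mid-c] → Lee plays T at [Mid-c-Out] → (4, 2)
vs ctH: Kai plays Mid → Lee plays c at [Mid] → Kai plays Out at [Mid-c] → Lee plays H at [Mid-c-Out] → (6, 0)
vs ctT: Kai plays Mid → Lee plays c at [Mid] → Kai plays Out at [Mid-c] → Lee plays T at [Mid-c-Out] → (4, 2)
vs aqH: Kai plays Mid → Lee plays a at [Mid] → (-1, 4)
vs aqT: Kai plays Mid → Lee plays a at [Mid] → (-1, 4)
vs atH: Kai plays Mid → Lee plays a at [Mid] → (-1, 4)
vs atT: Kai plays Mid → Lee plays a at [Mid] → (-1, 4)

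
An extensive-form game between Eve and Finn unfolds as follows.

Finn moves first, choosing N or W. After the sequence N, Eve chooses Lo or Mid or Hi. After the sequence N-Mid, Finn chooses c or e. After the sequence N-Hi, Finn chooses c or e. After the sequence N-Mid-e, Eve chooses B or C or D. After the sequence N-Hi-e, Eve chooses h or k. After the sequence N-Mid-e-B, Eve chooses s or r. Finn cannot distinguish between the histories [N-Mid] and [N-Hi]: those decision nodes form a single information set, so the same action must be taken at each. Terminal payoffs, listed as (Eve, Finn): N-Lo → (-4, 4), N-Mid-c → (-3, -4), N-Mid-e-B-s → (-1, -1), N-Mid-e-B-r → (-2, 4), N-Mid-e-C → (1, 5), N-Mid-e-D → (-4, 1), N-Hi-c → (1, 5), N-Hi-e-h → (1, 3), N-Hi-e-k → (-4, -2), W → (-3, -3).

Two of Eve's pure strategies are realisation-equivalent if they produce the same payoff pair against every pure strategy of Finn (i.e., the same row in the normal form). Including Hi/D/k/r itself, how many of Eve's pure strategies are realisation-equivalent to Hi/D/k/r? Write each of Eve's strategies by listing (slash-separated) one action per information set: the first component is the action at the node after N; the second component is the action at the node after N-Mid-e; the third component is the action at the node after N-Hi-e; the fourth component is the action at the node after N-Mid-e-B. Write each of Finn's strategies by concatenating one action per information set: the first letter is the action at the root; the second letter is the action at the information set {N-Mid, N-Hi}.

6

Row for Hi/D/k/r (columns Nc, Ne, Wc, We): (1,5) (-4,-2) (-3,-3) (-3,-3).
Under Hi/D/k/r, Eve's choice at the node after N-Mid-e and at the node after N-Mid-e-B can never be reached regardless of what Finn does, so varying those choices leaves every outcome unchanged.
Holding the reachable choices fixed and varying the unreachable ones freely already gives 3 × 2 = 6 equivalent strategies.
No other strategy reproduces this row, so those 6 are the full class: Hi/B/k/s, Hi/B/k/r, Hi/C/k/s, Hi/C/k/r, Hi/D/k/s, Hi/D/k/r.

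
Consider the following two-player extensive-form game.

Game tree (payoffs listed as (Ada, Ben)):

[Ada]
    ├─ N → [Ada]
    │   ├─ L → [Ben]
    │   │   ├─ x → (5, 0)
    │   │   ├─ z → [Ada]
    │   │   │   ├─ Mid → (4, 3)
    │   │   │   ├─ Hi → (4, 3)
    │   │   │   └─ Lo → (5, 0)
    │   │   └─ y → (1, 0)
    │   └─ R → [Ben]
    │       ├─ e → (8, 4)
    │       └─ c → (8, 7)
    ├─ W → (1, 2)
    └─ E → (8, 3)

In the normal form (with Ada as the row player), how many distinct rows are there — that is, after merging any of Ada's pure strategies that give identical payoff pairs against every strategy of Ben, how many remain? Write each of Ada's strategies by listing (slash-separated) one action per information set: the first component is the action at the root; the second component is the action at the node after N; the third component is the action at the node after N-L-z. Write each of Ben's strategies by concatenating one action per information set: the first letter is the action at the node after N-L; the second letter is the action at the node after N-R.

5

Ada has 18 pure strategies: N/L/Mid, N/L/Hi, N/L/Lo, N/R/Mid, N/R/Hi, N/R/Lo, W/L/Mid, W/L/Hi, W/L/Lo, W/R/Mid, W/R/Hi, W/R/Lo, E/L/Mid, E/L/Hi, E/L/Lo, E/R/Mid, E/R/Hi, E/R/Lo. Columns: xe, xc, ze, zc, ye, yc.
{N/L/Mid, N/L/Hi} → row (5,0) (5,0) (4,3) (4,3) (1,0) (1,0)
{N/L/Lo} → row (5,0) (5,0) (5,0) (5,0) (1,0) (1,0)
{N/R/Mid, N/R/Hi, N/R/Lo} → row (8,4) (8,7) (8,4) (8,7) (8,4) (8,7)
{W/L/Mid, W/L/Hi, W/L/Lo, W/R/Mid, W/R/Hi, W/R/Lo} → row (1,2) (1,2) (1,2) (1,2) (1,2) (1,2)
{E/L/Mid, E/L/Hi, E/L/Lo, E/R/Mid, E/R/Hi, E/R/Lo} → row (8,3) (8,3) (8,3) (8,3) (8,3) (8,3)
That's 5 distinct rows out of 18 strategies.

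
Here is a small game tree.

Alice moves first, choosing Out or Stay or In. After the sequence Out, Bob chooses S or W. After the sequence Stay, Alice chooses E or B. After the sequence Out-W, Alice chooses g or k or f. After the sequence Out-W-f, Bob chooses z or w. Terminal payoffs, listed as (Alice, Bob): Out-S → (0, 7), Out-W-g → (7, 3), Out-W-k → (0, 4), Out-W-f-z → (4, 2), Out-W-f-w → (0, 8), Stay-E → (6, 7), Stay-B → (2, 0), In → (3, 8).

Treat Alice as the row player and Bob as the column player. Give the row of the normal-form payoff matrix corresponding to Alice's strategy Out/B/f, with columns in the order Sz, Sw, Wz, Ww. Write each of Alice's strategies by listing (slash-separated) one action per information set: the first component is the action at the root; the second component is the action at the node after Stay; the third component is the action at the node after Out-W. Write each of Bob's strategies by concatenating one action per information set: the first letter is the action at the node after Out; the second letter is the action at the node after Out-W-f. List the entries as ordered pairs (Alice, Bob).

vs Sz: Alice plays Out → Bob plays S at [Out] → (0, 7)
vs Sw: Alice plays Out → Bob plays S at [Out] → (0, 7)
vs Wz: Alice plays Out → Bob plays W at [Out] → Alice plays f at [Out-W] → Bob plays z at [Out-W-f] → (4, 2)
vs Ww: Alice plays Out → Bob plays W at [Out] → Alice plays f at [Out-W] → Bob plays w at [Out-W-f] → (0, 8)

(0,7) (0,7) (4,2) (0,8)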